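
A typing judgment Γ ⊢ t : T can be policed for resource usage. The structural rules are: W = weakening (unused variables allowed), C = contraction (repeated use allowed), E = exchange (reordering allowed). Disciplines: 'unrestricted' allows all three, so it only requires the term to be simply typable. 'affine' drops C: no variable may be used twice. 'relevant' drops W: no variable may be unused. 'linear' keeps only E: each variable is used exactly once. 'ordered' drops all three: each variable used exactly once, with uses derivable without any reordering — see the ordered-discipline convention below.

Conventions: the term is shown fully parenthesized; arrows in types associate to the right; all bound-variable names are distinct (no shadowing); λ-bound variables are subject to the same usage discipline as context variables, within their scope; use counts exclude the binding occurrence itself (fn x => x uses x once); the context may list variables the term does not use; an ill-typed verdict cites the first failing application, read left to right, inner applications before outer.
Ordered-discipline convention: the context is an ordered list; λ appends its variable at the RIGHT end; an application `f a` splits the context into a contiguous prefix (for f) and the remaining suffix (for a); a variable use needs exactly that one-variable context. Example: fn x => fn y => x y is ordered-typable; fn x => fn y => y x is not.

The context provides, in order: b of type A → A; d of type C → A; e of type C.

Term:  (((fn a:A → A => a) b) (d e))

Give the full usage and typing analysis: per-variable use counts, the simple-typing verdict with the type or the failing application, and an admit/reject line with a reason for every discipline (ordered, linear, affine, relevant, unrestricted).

usage: b ×1, d ×1, e ×1, a (bound) ×1
use order (left to right): a, b, d, e
typing: well-typed at A
ordered: ✓, one use each (b, d, e, a); ordered split holds
linear: ✓, exactly-once usage across b, d, e, a
affine: ✓, at most one use each (b, d, e, a)
relevant: ✓, every one of b, d, e, a appears
unrestricted: ✓, well-typed at A; no restrictions here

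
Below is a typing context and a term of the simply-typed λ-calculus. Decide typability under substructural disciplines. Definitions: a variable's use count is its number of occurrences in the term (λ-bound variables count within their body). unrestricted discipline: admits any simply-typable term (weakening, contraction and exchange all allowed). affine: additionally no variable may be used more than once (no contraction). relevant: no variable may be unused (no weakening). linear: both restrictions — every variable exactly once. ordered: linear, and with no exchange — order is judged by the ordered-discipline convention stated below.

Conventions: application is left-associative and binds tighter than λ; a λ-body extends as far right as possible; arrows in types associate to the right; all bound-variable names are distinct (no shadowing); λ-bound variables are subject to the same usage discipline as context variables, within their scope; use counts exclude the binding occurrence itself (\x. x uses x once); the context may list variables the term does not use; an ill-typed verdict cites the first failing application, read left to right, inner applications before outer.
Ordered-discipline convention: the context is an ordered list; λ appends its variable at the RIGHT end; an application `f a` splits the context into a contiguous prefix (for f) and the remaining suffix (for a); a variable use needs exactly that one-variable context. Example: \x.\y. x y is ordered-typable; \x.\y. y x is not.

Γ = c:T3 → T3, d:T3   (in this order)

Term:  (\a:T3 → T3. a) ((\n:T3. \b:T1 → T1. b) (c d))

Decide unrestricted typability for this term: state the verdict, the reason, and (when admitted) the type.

no — the type mismatch rejects it
variable uses: c=1, d=1, a (bound)=1, n (bound)=0, b (bound)=1
left-to-right use order: a, b, c, d
typing: ill-typed: argument of type (T1 → T1) → T1 → T1 where T3 → T3 is required
all disciplines: ordered ✗ · linear ✗ · affine ✗ · relevant ✗ · unrestricted ✗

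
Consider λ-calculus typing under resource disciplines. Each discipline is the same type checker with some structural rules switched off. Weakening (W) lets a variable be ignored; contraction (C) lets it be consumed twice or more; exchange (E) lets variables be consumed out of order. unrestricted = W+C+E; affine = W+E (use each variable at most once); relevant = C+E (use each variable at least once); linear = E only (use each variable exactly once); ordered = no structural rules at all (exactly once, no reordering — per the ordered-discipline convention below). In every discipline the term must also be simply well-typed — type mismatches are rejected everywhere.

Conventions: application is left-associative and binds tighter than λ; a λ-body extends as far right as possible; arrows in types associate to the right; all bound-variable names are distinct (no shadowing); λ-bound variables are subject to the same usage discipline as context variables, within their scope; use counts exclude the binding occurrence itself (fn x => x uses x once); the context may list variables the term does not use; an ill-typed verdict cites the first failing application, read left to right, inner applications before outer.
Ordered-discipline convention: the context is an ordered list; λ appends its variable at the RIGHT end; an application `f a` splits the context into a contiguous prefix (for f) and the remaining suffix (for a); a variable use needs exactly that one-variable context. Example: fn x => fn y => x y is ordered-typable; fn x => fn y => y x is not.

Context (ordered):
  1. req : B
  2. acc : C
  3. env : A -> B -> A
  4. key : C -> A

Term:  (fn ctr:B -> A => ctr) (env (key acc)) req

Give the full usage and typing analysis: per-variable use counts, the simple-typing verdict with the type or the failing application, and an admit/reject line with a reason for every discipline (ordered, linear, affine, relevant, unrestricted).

counts: req: 1, acc: 1, env: 1, key: 1, ctr (λ-bound): 1
uses in reading order: ctr, env, key, acc, req
typing: well-typed at A
ordered: ✗ — no ordered split (uses run ctr, env, key, acc, req)
linear: ✓ — exactly-once usage across req, acc, env, key, ctr
affine: ✓ — req, acc, env, key, ctr: no repeats, contraction unneeded
relevant: ✓ — req, acc, env, key, ctr: all used, weakening unneeded
unrestricted: ✓ — type-checks (A) and nothing is barred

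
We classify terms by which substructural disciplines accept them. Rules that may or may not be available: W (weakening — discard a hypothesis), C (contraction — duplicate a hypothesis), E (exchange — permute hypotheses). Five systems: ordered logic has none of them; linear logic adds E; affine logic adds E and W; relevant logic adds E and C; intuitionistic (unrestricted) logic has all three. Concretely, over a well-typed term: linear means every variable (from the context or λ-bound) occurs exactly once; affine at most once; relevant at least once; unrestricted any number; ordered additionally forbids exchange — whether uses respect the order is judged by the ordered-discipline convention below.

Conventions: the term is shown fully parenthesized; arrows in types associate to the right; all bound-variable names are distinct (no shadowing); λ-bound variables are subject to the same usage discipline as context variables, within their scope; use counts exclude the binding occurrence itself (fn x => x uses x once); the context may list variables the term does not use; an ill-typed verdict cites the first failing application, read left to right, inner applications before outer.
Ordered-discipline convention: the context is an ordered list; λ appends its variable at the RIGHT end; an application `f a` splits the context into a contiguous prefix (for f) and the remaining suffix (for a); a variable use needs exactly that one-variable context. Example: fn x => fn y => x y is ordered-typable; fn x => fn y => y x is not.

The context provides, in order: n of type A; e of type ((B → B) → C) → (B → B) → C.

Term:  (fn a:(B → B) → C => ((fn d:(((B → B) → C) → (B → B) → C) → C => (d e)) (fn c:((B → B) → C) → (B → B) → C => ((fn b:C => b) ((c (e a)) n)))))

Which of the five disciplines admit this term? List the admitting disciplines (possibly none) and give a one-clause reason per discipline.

admitting disciplines: none
counts: n ×1, e ×2, a (bound) ×1, d (bound) ×1, c (bound) ×1, b (bound) ×1
left-to-right use order: d, e, b, c, e, a, n
typing: ill-typed: an argument A mismatches the expected B → B
ordered: ✗, not simply typable
linear: ✗, fails simple typing
affine: ✗, a type mismatch blocks all five
relevant: ✗, the type mismatch rejects it
unrestricted: ✗, not simply typable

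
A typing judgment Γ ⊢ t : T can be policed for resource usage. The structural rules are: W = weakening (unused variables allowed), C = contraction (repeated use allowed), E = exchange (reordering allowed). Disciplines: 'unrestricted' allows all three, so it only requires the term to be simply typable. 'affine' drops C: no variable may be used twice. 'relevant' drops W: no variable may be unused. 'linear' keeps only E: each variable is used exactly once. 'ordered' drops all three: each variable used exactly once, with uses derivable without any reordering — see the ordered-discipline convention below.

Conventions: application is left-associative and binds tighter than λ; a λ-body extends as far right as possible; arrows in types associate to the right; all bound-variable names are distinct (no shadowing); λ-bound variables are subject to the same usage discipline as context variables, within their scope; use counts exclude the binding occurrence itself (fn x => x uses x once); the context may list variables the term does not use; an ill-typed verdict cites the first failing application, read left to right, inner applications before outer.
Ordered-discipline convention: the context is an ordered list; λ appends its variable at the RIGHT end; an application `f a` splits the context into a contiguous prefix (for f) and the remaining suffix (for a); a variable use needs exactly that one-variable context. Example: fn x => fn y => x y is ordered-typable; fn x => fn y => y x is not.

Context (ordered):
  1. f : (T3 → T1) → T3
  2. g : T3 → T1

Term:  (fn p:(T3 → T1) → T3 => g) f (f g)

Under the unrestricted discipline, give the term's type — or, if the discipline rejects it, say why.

term : T1
use counts: f=2, g=2, p [bound]=0
order of uses: g, f, f, g
typing: well-typed at T1
per-discipline verdicts: ordered ✗ · linear ✗ · affine ✗ · relevant ✗ · unrestricted ✓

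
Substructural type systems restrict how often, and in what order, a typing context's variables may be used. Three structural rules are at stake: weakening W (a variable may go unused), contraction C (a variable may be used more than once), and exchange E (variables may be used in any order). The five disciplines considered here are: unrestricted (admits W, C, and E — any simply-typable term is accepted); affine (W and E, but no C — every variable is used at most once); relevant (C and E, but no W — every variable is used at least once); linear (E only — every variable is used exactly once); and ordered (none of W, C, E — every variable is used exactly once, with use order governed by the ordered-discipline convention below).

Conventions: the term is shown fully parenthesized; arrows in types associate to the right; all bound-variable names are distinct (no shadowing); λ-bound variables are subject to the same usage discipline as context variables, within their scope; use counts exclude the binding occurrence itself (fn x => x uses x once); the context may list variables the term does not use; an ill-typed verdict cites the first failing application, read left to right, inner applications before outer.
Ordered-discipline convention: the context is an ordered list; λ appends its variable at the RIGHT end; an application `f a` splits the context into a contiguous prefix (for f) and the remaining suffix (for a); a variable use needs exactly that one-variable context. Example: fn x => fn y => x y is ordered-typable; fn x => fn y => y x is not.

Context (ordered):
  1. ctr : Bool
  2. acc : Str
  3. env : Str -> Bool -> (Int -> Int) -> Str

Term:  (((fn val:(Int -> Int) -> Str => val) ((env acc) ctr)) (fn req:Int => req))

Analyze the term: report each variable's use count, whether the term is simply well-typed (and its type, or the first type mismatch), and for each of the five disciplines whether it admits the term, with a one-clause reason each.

variable uses: ctr: 1; acc: 1; env: 1; val (λ-bound): 1; req (λ-bound): 1
order of uses: val, env, acc, ctr, req
typing: well-typed — term : Str
ordered: ✗ — no contiguous prefix/suffix split fits val, env, acc, ctr, req
linear: ✓ — exactly-once usage across ctr, acc, env, val, req
affine: ✓ — none of ctr, acc, env, val, req used more than once
relevant: ✓ — at least one use each (ctr, acc, env, val, req)
unrestricted: ✓ — type-checks (Str) and nothing is barred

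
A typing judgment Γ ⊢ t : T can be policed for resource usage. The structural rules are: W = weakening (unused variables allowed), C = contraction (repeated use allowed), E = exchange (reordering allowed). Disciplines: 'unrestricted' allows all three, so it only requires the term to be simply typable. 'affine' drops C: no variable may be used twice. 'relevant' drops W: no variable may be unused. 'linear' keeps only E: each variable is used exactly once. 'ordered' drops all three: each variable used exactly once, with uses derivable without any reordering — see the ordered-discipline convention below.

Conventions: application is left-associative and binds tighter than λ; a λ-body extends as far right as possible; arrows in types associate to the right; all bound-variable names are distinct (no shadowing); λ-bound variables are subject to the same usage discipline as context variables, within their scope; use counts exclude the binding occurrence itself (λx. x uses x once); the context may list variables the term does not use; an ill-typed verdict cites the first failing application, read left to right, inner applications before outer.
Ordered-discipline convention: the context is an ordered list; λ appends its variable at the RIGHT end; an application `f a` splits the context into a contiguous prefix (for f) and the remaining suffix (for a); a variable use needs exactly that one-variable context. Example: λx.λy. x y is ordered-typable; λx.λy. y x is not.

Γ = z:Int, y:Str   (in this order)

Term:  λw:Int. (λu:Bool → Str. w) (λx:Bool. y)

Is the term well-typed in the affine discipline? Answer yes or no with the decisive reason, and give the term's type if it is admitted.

yes — none of z, y, w, u, x used more than once; term : Int → Int
use counts: z ×0; y ×1; w [bound] ×1; u [bound] ×0; x [bound] ×0
use order (left to right): w, y
typing: the term checks, with type Int → Int
across the five disciplines: ordered ✗; linear ✗; affine ✓; relevant ✗; unrestricted ✓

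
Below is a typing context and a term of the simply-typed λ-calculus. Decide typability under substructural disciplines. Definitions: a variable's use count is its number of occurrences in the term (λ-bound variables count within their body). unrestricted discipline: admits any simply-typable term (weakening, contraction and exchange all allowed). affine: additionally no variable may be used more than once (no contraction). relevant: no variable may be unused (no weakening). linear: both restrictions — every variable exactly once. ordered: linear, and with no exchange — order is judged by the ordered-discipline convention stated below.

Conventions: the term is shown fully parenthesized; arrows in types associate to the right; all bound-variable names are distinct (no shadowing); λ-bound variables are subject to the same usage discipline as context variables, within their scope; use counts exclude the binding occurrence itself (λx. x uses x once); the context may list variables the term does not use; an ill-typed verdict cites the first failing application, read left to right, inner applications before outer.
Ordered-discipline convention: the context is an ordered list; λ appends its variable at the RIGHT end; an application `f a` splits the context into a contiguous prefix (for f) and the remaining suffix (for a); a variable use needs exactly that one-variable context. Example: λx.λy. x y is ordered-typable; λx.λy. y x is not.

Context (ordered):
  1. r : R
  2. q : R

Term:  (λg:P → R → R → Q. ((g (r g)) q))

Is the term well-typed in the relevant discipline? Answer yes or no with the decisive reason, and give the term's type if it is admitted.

no — fails simple typing
usage: r ×1; q ×1; g [bound] ×2
left-to-right use order: g, r, g, q
typing: ill-typed: can't apply a value of type R
summary: ordered ✗; linear ✗; affine ✗; relevant ✗; unrestricted ✗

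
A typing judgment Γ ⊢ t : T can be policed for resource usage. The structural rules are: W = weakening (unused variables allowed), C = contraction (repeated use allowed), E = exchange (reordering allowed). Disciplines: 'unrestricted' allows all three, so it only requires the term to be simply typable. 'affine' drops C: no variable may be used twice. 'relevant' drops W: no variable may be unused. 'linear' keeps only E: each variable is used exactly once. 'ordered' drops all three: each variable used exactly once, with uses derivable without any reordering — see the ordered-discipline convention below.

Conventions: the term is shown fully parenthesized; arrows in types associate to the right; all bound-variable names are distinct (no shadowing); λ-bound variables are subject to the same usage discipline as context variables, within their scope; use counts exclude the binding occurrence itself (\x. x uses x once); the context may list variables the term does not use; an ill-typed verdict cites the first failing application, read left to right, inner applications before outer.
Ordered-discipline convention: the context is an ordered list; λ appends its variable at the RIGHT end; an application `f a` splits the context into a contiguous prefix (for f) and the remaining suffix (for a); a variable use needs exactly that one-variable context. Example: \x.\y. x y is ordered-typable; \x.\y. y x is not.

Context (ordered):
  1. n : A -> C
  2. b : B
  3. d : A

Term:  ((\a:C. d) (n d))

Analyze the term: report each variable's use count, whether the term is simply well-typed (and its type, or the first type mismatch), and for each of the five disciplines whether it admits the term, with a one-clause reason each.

usage: n: 1; b: 0; d: 2; a (λ-bound): 0
use order (left to right): d, n, d
typing: ✓ — A
ordered ✗ (repeated use of d ×2; b, a never used (weakening))
linear ✗ (repeated use of d ×2; b, a never used (weakening))
affine ✗ (repeated use of d ×2)
relevant ✗ (b, a never used (weakening))
unrestricted ✓ (simply typable at A; W, C, E all held)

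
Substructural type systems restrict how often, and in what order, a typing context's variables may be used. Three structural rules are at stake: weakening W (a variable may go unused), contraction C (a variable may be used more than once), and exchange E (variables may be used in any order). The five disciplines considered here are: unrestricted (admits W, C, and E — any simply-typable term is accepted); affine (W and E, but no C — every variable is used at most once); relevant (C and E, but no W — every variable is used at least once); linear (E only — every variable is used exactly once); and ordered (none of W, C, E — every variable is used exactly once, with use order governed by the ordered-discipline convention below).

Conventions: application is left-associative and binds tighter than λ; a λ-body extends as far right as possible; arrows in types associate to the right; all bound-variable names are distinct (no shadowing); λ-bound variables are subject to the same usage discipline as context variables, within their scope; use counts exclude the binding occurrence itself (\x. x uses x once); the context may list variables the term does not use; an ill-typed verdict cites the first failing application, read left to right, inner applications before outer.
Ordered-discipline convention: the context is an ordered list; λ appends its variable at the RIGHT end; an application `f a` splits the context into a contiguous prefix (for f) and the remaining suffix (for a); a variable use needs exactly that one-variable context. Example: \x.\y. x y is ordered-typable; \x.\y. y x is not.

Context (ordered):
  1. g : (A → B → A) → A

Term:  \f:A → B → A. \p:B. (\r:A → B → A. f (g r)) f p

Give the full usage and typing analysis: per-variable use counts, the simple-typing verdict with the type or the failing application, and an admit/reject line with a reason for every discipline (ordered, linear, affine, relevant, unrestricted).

counts: g: 1; f (λ-bound): 2; p (λ-bound): 1; r (λ-bound): 1
left-to-right use order: f, g, r, f, p
typing: well-typed at (A → B → A) → B → A
ordered: ✗, uses contraction: f ×2
linear: ✗, uses contraction: f ×2
affine: ✗, uses contraction: f ×2
relevant: ✓, g, f, p, r: all used, weakening unneeded
unrestricted: ✓, typability at (A → B → A) → B → A is all that's needed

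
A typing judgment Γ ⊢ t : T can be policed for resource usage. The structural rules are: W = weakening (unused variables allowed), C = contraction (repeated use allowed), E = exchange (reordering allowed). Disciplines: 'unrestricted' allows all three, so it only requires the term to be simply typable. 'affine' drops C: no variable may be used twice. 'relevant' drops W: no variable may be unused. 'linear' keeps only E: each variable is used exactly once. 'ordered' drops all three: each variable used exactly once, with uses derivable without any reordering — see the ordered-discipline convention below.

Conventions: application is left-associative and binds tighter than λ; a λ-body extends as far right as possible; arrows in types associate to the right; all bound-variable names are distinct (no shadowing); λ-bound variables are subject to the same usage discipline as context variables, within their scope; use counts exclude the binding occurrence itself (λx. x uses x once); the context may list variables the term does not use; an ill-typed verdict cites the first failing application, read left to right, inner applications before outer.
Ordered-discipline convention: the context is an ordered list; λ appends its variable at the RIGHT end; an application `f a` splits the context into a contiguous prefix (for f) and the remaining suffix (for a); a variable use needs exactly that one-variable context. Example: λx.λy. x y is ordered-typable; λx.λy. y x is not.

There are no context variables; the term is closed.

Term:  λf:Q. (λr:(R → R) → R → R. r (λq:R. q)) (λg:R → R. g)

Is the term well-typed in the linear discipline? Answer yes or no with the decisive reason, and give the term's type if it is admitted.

no — f left unused
usage: f (bound): 0; r (bound): 1; q (bound): 1; g (bound): 1
use order (left to right): r, q, g
typing: ✓ — Q → R → R
per-discipline verdicts: ordered ✗ · linear ✗ · affine ✓ · relevant ✗ · unrestricted ✓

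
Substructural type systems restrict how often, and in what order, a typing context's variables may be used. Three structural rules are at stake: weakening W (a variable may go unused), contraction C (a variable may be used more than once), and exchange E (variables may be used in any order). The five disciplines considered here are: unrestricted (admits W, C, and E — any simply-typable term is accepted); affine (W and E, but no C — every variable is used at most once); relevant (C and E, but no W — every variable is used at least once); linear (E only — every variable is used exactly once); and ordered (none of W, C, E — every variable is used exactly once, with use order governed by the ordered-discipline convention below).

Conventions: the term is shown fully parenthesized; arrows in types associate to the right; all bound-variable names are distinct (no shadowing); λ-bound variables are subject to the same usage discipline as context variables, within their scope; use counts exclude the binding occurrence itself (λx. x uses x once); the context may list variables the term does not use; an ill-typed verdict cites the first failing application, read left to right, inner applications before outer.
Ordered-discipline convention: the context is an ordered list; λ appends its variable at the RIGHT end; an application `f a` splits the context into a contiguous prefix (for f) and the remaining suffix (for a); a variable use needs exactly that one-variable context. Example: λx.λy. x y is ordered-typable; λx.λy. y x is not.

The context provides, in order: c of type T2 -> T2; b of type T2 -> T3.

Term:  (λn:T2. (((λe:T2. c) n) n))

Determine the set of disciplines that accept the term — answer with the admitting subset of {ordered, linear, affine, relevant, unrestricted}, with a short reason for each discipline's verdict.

admitting disciplines: unrestricted
usage: c: 1; b: 0; n (bound): 2; e (bound): 0
order of uses: c, n, n
typing: well-typed at T2 -> T2
ordered ✗ (needs contraction — n ×2; unused: b, e — weakening required)
linear ✗ (needs contraction — n ×2; unused: b, e — weakening required)
affine ✗ (needs contraction — n ×2)
relevant ✗ (unused: b, e — weakening required)
unrestricted ✓ (well-typed at T2 -> T2; no restrictions here)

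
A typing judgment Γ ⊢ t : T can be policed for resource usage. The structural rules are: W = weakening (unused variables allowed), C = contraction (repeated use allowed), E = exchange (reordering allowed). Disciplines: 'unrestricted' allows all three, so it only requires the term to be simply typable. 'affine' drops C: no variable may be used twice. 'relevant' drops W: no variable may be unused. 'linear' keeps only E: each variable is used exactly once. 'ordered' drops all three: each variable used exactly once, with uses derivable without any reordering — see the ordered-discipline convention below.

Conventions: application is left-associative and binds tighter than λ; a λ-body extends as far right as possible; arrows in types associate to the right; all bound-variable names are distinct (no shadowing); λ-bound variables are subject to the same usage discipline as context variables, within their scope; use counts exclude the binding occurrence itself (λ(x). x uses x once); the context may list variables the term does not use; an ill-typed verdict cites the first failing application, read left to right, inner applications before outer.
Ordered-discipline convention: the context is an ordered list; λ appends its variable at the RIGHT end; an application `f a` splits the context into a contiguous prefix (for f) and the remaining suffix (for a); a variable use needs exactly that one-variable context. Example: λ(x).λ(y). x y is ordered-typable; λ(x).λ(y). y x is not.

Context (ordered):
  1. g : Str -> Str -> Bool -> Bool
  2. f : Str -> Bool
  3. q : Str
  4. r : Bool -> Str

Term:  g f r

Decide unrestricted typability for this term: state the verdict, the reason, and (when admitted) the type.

no — not simply typable
use counts: g: 1; f: 1; q: 0; r: 1
use order (left to right): g, f, r
typing: ill-typed: argument of type Str -> Bool where Str is required
per-discipline verdicts: ordered ✗ | linear ✗ | affine ✗ | relevant ✗ | unrestricted ✗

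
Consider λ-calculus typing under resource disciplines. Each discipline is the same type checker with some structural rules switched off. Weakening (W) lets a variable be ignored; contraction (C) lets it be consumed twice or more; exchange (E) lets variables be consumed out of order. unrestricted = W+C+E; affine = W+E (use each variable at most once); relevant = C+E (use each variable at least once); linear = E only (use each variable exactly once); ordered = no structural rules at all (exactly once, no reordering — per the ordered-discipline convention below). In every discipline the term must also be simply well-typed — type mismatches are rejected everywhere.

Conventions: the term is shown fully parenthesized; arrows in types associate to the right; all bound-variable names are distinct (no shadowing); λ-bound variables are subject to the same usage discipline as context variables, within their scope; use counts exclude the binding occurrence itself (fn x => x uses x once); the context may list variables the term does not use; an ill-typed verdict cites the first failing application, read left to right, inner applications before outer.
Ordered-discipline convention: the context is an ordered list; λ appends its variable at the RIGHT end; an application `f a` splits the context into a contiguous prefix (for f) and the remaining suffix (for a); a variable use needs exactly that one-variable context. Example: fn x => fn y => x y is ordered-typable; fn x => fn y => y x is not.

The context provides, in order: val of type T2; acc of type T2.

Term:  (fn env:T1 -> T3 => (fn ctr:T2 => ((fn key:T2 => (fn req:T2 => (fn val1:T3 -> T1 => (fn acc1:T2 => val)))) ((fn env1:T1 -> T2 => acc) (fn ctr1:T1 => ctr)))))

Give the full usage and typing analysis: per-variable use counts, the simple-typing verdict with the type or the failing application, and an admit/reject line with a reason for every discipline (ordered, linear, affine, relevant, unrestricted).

use counts: val: 1×, acc: 1×, env (λ-bound): 0×, ctr (λ-bound): 1×, key (λ-bound): 0×, req (λ-bound): 0×, val1 (λ-bound): 0×, acc1 (λ-bound): 0×, env1 (λ-bound): 0×, ctr1 (λ-bound): 0×
left-to-right use order: val, acc, ctr
typing: well-typed — term : (T1 -> T3) -> T2 -> T2 -> (T3 -> T1) -> T2 -> T2
ordered: ✗, env, key, req, val1, acc1, env1, ctr1 left unused
linear: ✗, env, key, req, val1, acc1, env1, ctr1 left unused
affine: ✓, no duplicate uses among val, acc, env, ctr, key, req, val1, acc1, env1, ctr1
relevant: ✗, env, key, req, val1, acc1, env1, ctr1 left unused
unrestricted: ✓, well-typed at (T1 -> T3) -> T2 -> T2 -> (T3 -> T1) -> T2 -> T2; no restrictions here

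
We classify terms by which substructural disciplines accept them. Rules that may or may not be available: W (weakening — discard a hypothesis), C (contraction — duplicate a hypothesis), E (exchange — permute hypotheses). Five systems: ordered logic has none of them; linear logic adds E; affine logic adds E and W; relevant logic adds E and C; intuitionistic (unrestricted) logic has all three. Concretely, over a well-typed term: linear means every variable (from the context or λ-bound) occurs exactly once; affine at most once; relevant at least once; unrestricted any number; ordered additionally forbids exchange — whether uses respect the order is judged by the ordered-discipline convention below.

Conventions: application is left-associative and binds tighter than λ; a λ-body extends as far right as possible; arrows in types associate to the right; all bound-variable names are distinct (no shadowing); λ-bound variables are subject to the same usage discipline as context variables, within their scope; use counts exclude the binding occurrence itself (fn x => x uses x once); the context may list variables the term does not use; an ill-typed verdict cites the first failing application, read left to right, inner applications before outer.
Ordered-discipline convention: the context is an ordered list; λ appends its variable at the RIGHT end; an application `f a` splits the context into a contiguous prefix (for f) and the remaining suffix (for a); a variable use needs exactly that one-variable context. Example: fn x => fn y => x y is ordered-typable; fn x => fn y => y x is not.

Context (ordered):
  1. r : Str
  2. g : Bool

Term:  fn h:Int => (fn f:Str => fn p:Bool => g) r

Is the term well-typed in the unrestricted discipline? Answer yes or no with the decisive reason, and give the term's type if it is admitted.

yes — typability at Int -> Bool -> Bool is all that's needed; term : Int -> Bool -> Bool
counts: r: 1; g: 1; h [bound]: 0; f [bound]: 0; p [bound]: 0
uses in reading order: g, r
typing: ✓ — Int -> Bool -> Bool
summary: ordered ✗, linear ✗, affine ✓, relevant ✗, unrestricted ✓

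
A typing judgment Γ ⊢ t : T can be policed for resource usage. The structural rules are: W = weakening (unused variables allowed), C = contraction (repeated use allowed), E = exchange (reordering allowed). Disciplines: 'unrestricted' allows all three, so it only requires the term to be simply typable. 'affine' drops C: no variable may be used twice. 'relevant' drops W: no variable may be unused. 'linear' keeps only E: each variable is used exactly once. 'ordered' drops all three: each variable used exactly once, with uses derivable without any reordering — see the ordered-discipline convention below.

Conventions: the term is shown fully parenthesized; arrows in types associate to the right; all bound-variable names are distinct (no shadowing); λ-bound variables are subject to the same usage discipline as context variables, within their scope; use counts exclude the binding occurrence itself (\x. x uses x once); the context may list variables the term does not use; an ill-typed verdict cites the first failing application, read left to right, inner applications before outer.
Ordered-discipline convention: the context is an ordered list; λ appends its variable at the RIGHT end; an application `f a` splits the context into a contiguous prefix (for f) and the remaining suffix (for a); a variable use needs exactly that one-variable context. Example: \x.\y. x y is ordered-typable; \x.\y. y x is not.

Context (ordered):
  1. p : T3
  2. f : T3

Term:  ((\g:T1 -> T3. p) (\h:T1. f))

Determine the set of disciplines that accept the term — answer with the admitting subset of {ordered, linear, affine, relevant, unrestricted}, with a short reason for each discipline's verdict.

admitted in: affine, unrestricted
usage: p: 1, f: 1, g [bound]: 0, h [bound]: 0
left-to-right use order: p, f
typing: the term checks, with type T3
ordered: ✗, g, h left unused
linear: ✗, g, h left unused
affine: ✓, no duplicate uses among p, f, g, h
relevant: ✗, g, h left unused
unrestricted: ✓, well-typed at T3; no restrictions here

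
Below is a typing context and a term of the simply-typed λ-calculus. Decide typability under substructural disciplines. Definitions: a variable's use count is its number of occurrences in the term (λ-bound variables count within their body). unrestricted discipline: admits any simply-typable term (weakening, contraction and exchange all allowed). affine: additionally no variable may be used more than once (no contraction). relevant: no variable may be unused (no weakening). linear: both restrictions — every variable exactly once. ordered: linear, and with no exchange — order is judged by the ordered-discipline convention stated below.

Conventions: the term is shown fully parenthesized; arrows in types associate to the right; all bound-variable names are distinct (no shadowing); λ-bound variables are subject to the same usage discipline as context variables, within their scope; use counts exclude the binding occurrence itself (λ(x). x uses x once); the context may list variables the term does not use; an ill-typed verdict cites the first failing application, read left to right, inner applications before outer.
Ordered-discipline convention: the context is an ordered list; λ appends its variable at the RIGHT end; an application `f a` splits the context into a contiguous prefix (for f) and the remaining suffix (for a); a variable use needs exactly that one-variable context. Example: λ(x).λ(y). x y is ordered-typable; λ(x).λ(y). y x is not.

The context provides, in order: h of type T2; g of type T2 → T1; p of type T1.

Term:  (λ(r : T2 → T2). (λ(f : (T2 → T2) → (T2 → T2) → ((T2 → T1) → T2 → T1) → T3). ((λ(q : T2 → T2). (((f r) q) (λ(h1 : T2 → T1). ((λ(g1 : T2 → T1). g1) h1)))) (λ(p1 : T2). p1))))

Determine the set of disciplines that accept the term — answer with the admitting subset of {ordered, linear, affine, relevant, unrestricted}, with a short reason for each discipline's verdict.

admitted in: affine, unrestricted
counts: h: 0×, g: 0×, p: 0×, r (bound): 1×, f (bound): 1×, q (bound): 1×, h1 (bound): 1×, g1 (bound): 1×, p1 (bound): 1×
left-to-right use order: f, r, q, g1, h1, p1
typing: well-typed at (T2 → T2) → ((T2 → T2) → (T2 → T2) → ((T2 → T1) → T2 → T1) → T3) → T3
ordered: ✗, needs weakening: h, g, p unused
linear: ✗, needs weakening: h, g, p unused
affine: ✓, h, g, p, r, f, q, h1, g1, p1: no repeats, contraction unneeded
relevant: ✗, needs weakening: h, g, p unused
unrestricted: ✓, type-checks ((T2 → T2) → ((T2 → T2) → (T2 → T2) → ((T2 → T1) → T2 → T1) → T3) → T3) and nothing is barred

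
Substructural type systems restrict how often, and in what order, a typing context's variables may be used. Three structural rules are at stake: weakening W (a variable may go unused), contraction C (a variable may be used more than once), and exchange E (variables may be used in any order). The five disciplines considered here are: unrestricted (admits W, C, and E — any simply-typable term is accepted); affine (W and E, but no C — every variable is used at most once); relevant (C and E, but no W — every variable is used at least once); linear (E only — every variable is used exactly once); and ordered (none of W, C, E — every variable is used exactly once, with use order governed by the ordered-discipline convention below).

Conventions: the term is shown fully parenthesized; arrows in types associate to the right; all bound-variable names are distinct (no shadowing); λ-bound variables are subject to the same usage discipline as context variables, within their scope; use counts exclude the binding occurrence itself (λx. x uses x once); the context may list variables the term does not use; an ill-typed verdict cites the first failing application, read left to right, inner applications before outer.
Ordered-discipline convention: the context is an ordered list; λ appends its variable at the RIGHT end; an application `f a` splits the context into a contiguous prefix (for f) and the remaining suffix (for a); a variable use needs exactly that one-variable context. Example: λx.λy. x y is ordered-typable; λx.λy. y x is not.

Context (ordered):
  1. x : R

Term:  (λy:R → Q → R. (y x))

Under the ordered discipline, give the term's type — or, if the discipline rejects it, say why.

not well-typed under ordered — no ordered split (uses run y, x)
variable uses: x: 1×, y (bound): 1×
left-to-right use order: y, x
typing: well-typed at (R → Q → R) → Q → R
across the five disciplines: ordered ✗ | linear ✓ | affine ✓ | relevant ✓ | unrestricted ✓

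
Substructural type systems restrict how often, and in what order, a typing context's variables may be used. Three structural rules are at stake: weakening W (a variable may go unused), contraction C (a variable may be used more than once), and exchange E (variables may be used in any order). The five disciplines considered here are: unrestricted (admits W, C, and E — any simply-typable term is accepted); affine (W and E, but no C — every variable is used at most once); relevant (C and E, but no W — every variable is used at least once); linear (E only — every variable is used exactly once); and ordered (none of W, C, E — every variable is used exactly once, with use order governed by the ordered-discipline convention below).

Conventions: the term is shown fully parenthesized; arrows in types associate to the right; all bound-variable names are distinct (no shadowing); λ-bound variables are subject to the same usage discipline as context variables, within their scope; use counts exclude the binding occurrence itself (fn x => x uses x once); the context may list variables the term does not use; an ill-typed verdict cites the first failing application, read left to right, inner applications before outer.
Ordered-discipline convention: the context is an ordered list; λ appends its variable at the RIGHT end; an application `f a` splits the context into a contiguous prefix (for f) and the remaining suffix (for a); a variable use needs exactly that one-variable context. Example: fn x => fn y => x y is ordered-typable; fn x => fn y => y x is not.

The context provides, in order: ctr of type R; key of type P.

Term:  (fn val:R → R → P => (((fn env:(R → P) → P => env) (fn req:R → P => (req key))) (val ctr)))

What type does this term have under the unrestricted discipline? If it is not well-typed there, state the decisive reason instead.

not well-typed under unrestricted — a type mismatch blocks all five
variable uses: ctr: 1, key: 1, val (bound): 1, env (bound): 1, req (bound): 1
uses in reading order: env, req, key, val, ctr
typing: ill-typed: an application expects R but receives P
across the five disciplines: ordered ✗ | linear ✗ | affine ✗ | relevant ✗ | unrestricted ✗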